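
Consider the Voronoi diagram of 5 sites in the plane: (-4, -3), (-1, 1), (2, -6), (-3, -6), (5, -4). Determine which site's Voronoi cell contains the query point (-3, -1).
Nearest site = (-4, -3)

The Voronoi cell of site s contains exactly those query points closer to s than to any other site. Compute squared distances from q = (-3, -1) to each site:
  (-4 − -3)² + (-3 − -1)² = 5
  (-1 − -3)² + (1 − -1)² = 8
  (-3 − -3)² + (-6 − -1)² = 25
  (2 − -3)² + (-6 − -1)² = 50
  (5 − -3)² + (-4 − -1)² = 73
Minimum is attained by (-4, -3), so q lies in its Voronoi cell.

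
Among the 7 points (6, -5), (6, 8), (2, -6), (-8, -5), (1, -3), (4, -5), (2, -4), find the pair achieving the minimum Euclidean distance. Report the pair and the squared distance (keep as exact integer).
Pair = ((1, -3), (2, -4)); squared distance = 2

Compute all C(7, 2) = 21 pairwise squared distances (x_i − x_j)² + (y_i − y_j)². The minimum is 2, attained by the pair ((1, -3), (2, -4)).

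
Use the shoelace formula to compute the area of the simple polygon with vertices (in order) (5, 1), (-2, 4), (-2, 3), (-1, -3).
Area = 47/2

Shoelace formula: Area = (1/2) |Σ_i (x_i · y_{i+1} − x_{i+1} · y_i)| (indices mod n). Compute each cross term:
  (5)(4) − (-2)(1) = 22
  (-2)(3) − (-2)(4) = 2
  (-2)(-3) − (-1)(3) = 9
  (-1)(1) − (5)(-3) = 14
Sum = 47, so (signed) Area = 47/2 = 47/2, |Area| = 47/2.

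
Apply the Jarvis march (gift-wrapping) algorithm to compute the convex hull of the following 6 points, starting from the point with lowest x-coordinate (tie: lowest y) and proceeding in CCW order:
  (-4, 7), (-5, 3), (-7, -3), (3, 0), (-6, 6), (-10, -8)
Hull (CCW) = [(-10, -8), (3, 0), (-4, 7), (-6, 6)]

Jarvis march: at each step, from the current hull vertex p, select the next vertex q as the point such that every other point lies strictly to the left of (or on) the directed line p → q. (Equivalently: for every other point r, the cross product (q − p) × (r − p) ≥ 0.)
Starting point (lowest x, tie lowest y): (-10, -8). Wrap until returning to start. Resulting hull: (-10, -8), (3, 0), (-4, 7), (-6, 6).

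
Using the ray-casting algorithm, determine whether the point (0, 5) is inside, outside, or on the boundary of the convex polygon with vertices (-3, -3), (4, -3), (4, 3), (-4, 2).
The point (0, 5) lies strictly outside the polygon

Cast a horizontal ray to the right from the query point and count how many polygon edges it crosses (each edge strictly once or zero times, handled with the usual half-open convention). 
Parity of crossings → even ⇒ outside.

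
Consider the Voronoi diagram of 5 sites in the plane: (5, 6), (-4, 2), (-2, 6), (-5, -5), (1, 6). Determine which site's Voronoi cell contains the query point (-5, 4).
Nearest site = (-4, 2)

The Voronoi cell of site s contains exactly those query points closer to s than to any other site. Compute squared distances from q = (-5, 4) to each site:
  (-4 − -5)² + (2 − 4)² = 5
  (-2 − -5)² + (6 − 4)² = 13
  (1 − -5)² + (6 − 4)² = 40
  (-5 − -5)² + (-5 − 4)² = 81
  (5 − -5)² + (6 − 4)² = 104
Minimum is attained by (-4, 2), so q lies in its Voronoi cell.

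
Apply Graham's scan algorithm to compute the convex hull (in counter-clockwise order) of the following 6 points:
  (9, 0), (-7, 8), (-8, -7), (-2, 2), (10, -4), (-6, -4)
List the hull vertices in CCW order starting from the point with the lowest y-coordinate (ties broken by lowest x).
Hull (CCW) = [(-8, -7), (10, -4), (9, 0), (-7, 8)]

Graham scan procedure:
  1. Find the pivot p₀ = point with lowest y (tie → lowest x): (-8, -7).
  2. Sort the remaining points by polar angle around p₀.
  3. Walk through sorted points, maintaining a stack; pop the top while the last three entries make a non-left turn (cross product ≤ 0).
  4. Final stack is the convex hull in CCW order: (-8, -7), (10, -4), (9, 0), (-7, 8).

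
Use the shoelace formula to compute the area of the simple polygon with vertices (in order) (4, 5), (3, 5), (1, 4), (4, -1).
Area = 19/2

Shoelace formula: Area = (1/2) |Σ_i (x_i · y_{i+1} − x_{i+1} · y_i)| (indices mod n). Compute each cross term:
  (4)(5) − (3)(5) = 5
  (3)(4) − (1)(5) = 7
  (1)(-1) − (4)(4) = -17
  (4)(5) − (4)(-1) = 24
Sum = 19, so (signed) Area = 19/2 = 19/2, |Area| = 19/2.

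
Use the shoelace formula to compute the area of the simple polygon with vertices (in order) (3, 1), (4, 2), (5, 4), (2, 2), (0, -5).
Area = 15/2

Shoelace formula: Area = (1/2) |Σ_i (x_i · y_{i+1} − x_{i+1} · y_i)| (indices mod n). Compute each cross term:
  (3)(2) − (4)(1) = 2
  (4)(4) − (5)(2) = 6
  (5)(2) − (2)(4) = 2
  (2)(-5) − (0)(2) = -10
  (0)(1) − (3)(-5) = 15
Sum = 15, so (signed) Area = 15/2 = 15/2, |Area| = 15/2.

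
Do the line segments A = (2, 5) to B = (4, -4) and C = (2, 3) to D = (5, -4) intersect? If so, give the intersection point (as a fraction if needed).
Yes; intersection at (38/13, 11/13) (t = 6/13 on AB, s = 4/13 on CD)

Parametrize AB as A + t(B − A) = (2 + 2 t, 5 + -9 t) and CD as C + s(D − C) = (2 + 3 s, 3 + -7 s). Solve the linear system for (t, s). Determinant = -13 ≠ 0, so a unique intersection of the containing lines exists. Solution: t = 6/13, s = 4/13 — both in [0, 1], so the segments cross. Intersection point: (38/13, 11/13).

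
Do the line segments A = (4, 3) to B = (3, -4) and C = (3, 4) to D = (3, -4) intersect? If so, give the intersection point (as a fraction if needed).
Yes; intersection at (3, -4) (t = 1 on AB, s = 1 on CD)

Parametrize AB as A + t(B − A) = (4 + -1 t, 3 + -7 t) and CD as C + s(D − C) = (3 + 0 s, 4 + -8 s). Solve the linear system for (t, s). Determinant = -8 ≠ 0, so a unique intersection of the containing lines exists. Solution: t = 1, s = 1 — both in [0, 1], so the segments cross. Intersection point: (3, -4).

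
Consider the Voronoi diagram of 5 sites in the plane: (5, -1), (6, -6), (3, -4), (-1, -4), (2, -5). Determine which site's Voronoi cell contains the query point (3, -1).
Nearest site = (5, -1)

The Voronoi cell of site s contains exactly those query points closer to s than to any other site. Compute squared distances from q = (3, -1) to each site:
  (5 − 3)² + (-1 − -1)² = 4
  (3 − 3)² + (-4 − -1)² = 9
  (2 − 3)² + (-5 − -1)² = 17
  (-1 − 3)² + (-4 − -1)² = 25
  (6 − 3)² + (-6 − -1)² = 34
Minimum is attained by (5, -1), so q lies in its Voronoi cell.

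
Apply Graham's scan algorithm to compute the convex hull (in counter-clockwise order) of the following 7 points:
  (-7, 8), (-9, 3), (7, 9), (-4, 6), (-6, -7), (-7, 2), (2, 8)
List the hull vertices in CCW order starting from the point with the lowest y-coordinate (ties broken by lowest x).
Hull (CCW) = [(-6, -7), (7, 9), (-7, 8), (-9, 3)]

Graham scan procedure:
  1. Find the pivot p₀ = point with lowest y (tie → lowest x): (-6, -7).
  2. Sort the remaining points by polar angle around p₀.
  3. Walk through sorted points, maintaining a stack; pop the top while the last three entries make a non-left turn (cross product ≤ 0).
  4. Final stack is the convex hull in CCW order: (-6, -7), (7, 9), (-7, 8), (-9, 3).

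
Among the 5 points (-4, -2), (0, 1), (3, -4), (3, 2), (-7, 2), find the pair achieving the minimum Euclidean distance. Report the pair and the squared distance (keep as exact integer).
Pair = ((0, 1), (3, 2)); squared distance = 10

Compute all C(5, 2) = 10 pairwise squared distances (x_i − x_j)² + (y_i − y_j)². The minimum is 10, attained by the pair ((0, 1), (3, 2)).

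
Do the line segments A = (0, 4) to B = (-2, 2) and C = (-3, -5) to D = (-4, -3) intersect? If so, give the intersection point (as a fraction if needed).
No (intersection of containing lines falls outside at least one segment)

Parametrize and solve: t = 5/2, s = 2. At least one of these is outside [0, 1], so the segments do not intersect.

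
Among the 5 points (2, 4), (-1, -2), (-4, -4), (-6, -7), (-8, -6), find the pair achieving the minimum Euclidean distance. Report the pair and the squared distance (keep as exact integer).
Pair = ((-6, -7), (-8, -6)); squared distance = 5

Compute all C(5, 2) = 10 pairwise squared distances (x_i − x_j)² + (y_i − y_j)². The minimum is 5, attained by the pair ((-6, -7), (-8, -6)).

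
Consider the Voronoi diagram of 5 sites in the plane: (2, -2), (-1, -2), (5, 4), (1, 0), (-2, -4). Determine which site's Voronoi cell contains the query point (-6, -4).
Nearest site = (-2, -4)

The Voronoi cell of site s contains exactly those query points closer to s than to any other site. Compute squared distances from q = (-6, -4) to each site:
  (-2 − -6)² + (-4 − -4)² = 16
  (-1 − -6)² + (-2 − -4)² = 29
  (1 − -6)² + (0 − -4)² = 65
  (2 − -6)² + (-2 − -4)² = 68
  (5 − -6)² + (4 − -4)² = 185
Minimum is attained by (-2, -4), so q lies in its Voronoi cell.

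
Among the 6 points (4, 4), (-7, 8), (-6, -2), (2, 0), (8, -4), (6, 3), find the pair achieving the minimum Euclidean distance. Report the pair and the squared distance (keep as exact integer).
Pair = ((4, 4), (6, 3)); squared distance = 5

Compute all C(6, 2) = 15 pairwise squared distances (x_i − x_j)² + (y_i − y_j)². The minimum is 5, attained by the pair ((4, 4), (6, 3)).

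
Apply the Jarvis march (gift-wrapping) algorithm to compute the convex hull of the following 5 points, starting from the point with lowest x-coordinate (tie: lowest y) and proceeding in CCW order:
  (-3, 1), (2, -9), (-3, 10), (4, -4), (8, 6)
Hull (CCW) = [(-3, 1), (2, -9), (8, 6), (-3, 10)]

Jarvis march: at each step, from the current hull vertex p, select the next vertex q as the point such that every other point lies strictly to the left of (or on) the directed line p → q. (Equivalently: for every other point r, the cross product (q − p) × (r − p) ≥ 0.)
Starting point (lowest x, tie lowest y): (-3, 1). Wrap until returning to start. Resulting hull: (-3, 1), (2, -9), (8, 6), (-3, 10).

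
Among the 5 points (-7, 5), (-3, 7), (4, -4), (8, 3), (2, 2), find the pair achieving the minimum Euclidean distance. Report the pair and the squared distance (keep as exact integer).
Pair = ((-7, 5), (-3, 7)); squared distance = 20

Compute all C(5, 2) = 10 pairwise squared distances (x_i − x_j)² + (y_i − y_j)². The minimum is 20, attained by the pair ((-7, 5), (-3, 7)).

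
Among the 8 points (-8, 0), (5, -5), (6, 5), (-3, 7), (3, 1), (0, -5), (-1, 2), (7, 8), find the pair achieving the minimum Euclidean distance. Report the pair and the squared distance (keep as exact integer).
Pair = ((6, 5), (7, 8)); squared distance = 10

Compute all C(8, 2) = 28 pairwise squared distances (x_i − x_j)² + (y_i − y_j)². The minimum is 10, attained by the pair ((6, 5), (7, 8)).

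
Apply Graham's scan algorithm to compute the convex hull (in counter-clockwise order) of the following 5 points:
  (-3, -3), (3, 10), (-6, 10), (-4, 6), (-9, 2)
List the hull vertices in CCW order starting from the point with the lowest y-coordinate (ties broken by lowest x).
Hull (CCW) = [(-3, -3), (3, 10), (-6, 10), (-9, 2)]

Graham scan procedure:
  1. Find the pivot p₀ = point with lowest y (tie → lowest x): (-3, -3).
  2. Sort the remaining points by polar angle around p₀.
  3. Walk through sorted points, maintaining a stack; pop the top while the last three entries make a non-left turn (cross product ≤ 0).
  4. Final stack is the convex hull in CCW order: (-3, -3), (3, 10), (-6, 10), (-9, 2).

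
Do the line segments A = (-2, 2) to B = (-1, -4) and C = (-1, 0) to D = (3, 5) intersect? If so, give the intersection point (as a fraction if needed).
No (intersection of containing lines falls outside at least one segment)

Parametrize and solve: t = 13/29, s = -4/29. At least one of these is outside [0, 1], so the segments do not intersect.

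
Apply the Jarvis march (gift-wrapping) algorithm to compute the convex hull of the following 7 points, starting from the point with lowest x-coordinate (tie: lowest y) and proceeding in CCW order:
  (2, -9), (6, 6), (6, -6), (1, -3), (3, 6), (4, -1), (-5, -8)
Hull (CCW) = [(-5, -8), (2, -9), (6, -6), (6, 6), (3, 6)]

Jarvis march: at each step, from the current hull vertex p, select the next vertex q as the point such that every other point lies strictly to the left of (or on) the directed line p → q. (Equivalently: for every other point r, the cross product (q − p) × (r − p) ≥ 0.)
Starting point (lowest x, tie lowest y): (-5, -8). Wrap until returning to start. Resulting hull: (-5, -8), (2, -9), (6, -6), (6, 6), (3, 6).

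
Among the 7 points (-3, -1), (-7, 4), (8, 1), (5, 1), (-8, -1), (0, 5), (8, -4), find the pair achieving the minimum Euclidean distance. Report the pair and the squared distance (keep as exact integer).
Pair = ((8, 1), (5, 1)); squared distance = 9

Compute all C(7, 2) = 21 pairwise squared distances (x_i − x_j)² + (y_i − y_j)². The minimum is 9, attained by the pair ((8, 1), (5, 1)).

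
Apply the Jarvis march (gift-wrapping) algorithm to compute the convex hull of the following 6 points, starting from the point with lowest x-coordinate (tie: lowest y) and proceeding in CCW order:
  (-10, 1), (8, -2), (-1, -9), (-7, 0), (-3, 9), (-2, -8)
Hull (CCW) = [(-10, 1), (-2, -8), (-1, -9), (8, -2), (-3, 9)]

Jarvis march: at each step, from the current hull vertex p, select the next vertex q as the point such that every other point lies strictly to the left of (or on) the directed line p → q. (Equivalently: for every other point r, the cross product (q − p) × (r − p) ≥ 0.)
Starting point (lowest x, tie lowest y): (-10, 1). Wrap until returning to start. Resulting hull: (-10, 1), (-2, -8), (-1, -9), (8, -2), (-3, 9).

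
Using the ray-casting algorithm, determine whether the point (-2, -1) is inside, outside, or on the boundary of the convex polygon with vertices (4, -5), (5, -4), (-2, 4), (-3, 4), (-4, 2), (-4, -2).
The point (-2, -1) lies strictly inside the polygon

Cast a horizontal ray to the right from the query point and count how many polygon edges it crosses (each edge strictly once or zero times, handled with the usual half-open convention). 
Parity of crossings → odd ⇒ inside.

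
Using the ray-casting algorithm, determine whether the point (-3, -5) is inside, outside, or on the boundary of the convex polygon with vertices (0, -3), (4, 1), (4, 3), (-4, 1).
The point (-3, -5) lies strictly outside the polygon

Cast a horizontal ray to the right from the query point and count how many polygon edges it crosses (each edge strictly once or zero times, handled with the usual half-open convention). 
Parity of crossings → even ⇒ outside.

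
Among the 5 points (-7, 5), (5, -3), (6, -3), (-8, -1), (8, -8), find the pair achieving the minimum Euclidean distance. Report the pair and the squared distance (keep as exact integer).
Pair = ((5, -3), (6, -3)); squared distance = 1

Compute all C(5, 2) = 10 pairwise squared distances (x_i − x_j)² + (y_i − y_j)². The minimum is 1, attained by the pair ((5, -3), (6, -3)).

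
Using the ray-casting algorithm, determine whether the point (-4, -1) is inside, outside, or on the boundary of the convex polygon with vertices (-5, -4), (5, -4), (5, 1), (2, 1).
The point (-4, -1) lies strictly outside the polygon

Cast a horizontal ray to the right from the query point and count how many polygon edges it crosses (each edge strictly once or zero times, handled with the usual half-open convention). 
Parity of crossings → even ⇒ outside.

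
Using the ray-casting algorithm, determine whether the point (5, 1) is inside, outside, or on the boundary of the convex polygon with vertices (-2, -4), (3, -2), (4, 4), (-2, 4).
The point (5, 1) lies strictly outside the polygon

Cast a horizontal ray to the right from the query point and count how many polygon edges it crosses (each edge strictly once or zero times, handled with the usual half-open convention). 
Parity of crossings → even ⇒ outside.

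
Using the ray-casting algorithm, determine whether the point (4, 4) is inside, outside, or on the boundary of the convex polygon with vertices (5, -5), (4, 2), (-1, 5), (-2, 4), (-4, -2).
The point (4, 4) lies strictly outside the polygon

Cast a horizontal ray to the right from the query point and count how many polygon edges it crosses (each edge strictly once or zero times, handled with the usual half-open convention). 
Parity of crossings → even ⇒ outside.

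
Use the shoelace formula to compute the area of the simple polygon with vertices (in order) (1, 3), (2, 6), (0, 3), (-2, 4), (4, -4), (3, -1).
Area = 11

Shoelace formula: Area = (1/2) |Σ_i (x_i · y_{i+1} − x_{i+1} · y_i)| (indices mod n). Compute each cross term:
  (1)(6) − (2)(3) = 0
  (2)(3) − (0)(6) = 6
  (0)(4) − (-2)(3) = 6
  (-2)(-4) − (4)(4) = -8
  (4)(-1) − (3)(-4) = 8
  (3)(3) − (1)(-1) = 10
Sum = 22, so (signed) Area = 22/2 = 11, |Area| = 11.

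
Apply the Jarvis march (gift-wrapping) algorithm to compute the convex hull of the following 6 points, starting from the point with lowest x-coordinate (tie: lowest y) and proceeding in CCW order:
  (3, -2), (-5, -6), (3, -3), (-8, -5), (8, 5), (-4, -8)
Hull (CCW) = [(-8, -5), (-4, -8), (3, -3), (8, 5)]

Jarvis march: at each step, from the current hull vertex p, select the next vertex q as the point such that every other point lies strictly to the left of (or on) the directed line p → q. (Equivalently: for every other point r, the cross product (q − p) × (r − p) ≥ 0.)
Starting point (lowest x, tie lowest y): (-8, -5). Wrap until returning to start. Resulting hull: (-8, -5), (-4, -8), (3, -3), (8, 5).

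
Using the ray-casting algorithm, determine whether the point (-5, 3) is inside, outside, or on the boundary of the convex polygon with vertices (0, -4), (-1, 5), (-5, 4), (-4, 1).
The point (-5, 3) lies strictly outside the polygon

Cast a horizontal ray to the right from the query point and count how many polygon edges it crosses (each edge strictly once or zero times, handled with the usual half-open convention). 
Parity of crossings → even ⇒ outside.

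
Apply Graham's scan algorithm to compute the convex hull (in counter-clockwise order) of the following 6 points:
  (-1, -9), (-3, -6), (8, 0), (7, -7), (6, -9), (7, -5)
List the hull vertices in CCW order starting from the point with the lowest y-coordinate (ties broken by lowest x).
Hull (CCW) = [(-1, -9), (6, -9), (7, -7), (8, 0), (-3, -6)]

Graham scan procedure:
  1. Find the pivot p₀ = point with lowest y (tie → lowest x): (-1, -9).
  2. Sort the remaining points by polar angle around p₀.
  3. Walk through sorted points, maintaining a stack; pop the top while the last three entries make a non-left turn (cross product ≤ 0).
  4. Final stack is the convex hull in CCW order: (-1, -9), (6, -9), (7, -7), (8, 0), (-3, -6).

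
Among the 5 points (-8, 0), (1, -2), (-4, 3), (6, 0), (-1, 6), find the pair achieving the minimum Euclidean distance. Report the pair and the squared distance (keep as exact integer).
Pair = ((-4, 3), (-1, 6)); squared distance = 18

Compute all C(5, 2) = 10 pairwise squared distances (x_i − x_j)² + (y_i − y_j)². The minimum is 18, attained by the pair ((-4, 3), (-1, 6)).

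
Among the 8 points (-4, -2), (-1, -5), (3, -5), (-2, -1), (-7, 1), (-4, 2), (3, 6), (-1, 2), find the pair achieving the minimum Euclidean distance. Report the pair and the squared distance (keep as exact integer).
Pair = ((-4, -2), (-2, -1)); squared distance = 5

Compute all C(8, 2) = 28 pairwise squared distances (x_i − x_j)² + (y_i − y_j)². The minimum is 5, attained by the pair ((-4, -2), (-2, -1)).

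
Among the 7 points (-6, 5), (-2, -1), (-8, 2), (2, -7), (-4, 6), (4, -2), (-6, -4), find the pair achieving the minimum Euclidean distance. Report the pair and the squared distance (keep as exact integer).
Pair = ((-6, 5), (-4, 6)); squared distance = 5

Compute all C(7, 2) = 21 pairwise squared distances (x_i − x_j)² + (y_i − y_j)². The minimum is 5, attained by the pair ((-6, 5), (-4, 6)).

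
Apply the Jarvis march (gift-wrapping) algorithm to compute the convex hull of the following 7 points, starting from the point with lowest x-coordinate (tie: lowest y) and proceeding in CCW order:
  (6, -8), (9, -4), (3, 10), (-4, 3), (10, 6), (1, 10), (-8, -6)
Hull (CCW) = [(-8, -6), (6, -8), (9, -4), (10, 6), (3, 10), (1, 10), (-4, 3)]

Jarvis march: at each step, from the current hull vertex p, select the next vertex q as the point such that every other point lies strictly to the left of (or on) the directed line p → q. (Equivalently: for every other point r, the cross product (q − p) × (r − p) ≥ 0.)
Starting point (lowest x, tie lowest y): (-8, -6). Wrap until returning to start. Resulting hull: (-8, -6), (6, -8), (9, -4), (10, 6), (3, 10), (1, 10), (-4, 3).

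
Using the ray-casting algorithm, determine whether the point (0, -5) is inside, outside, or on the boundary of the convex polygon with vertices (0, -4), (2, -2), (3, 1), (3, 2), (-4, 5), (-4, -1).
The point (0, -5) lies strictly outside the polygon

Cast a horizontal ray to the right from the query point and count how many polygon edges it crosses (each edge strictly once or zero times, handled with the usual half-open convention). 
Parity of crossings → even ⇒ outside.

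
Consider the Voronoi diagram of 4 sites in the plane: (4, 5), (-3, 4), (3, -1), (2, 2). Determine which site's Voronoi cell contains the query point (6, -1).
Nearest site = (3, -1)

The Voronoi cell of site s contains exactly those query points closer to s than to any other site. Compute squared distances from q = (6, -1) to each site:
  (3 − 6)² + (-1 − -1)² = 9
  (2 − 6)² + (2 − -1)² = 25
  (4 − 6)² + (5 − -1)² = 40
  (-3 − 6)² + (4 − -1)² = 106
Minimum is attained by (3, -1), so q lies in its Voronoi cell.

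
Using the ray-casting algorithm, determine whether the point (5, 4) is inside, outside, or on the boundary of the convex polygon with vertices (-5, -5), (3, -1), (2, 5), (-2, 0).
The point (5, 4) lies strictly outside the polygon

Cast a horizontal ray to the right from the query point and count how many polygon edges it crosses (each edge strictly once or zero times, handled with the usual half-open convention). 
Parity of crossings → even ⇒ outside.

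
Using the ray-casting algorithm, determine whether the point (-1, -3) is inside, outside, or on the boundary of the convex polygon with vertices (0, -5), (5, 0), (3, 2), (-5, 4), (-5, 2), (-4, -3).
The point (-1, -3) lies strictly inside the polygon

Cast a horizontal ray to the right from the query point and count how many polygon edges it crosses (each edge strictly once or zero times, handled with the usual half-open convention). 
Parity of crossings → odd ⇒ inside.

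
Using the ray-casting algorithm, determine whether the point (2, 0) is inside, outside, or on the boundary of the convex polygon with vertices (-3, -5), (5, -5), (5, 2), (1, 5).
The point (2, 0) lies strictly inside the polygon

Cast a horizontal ray to the right from the query point and count how many polygon edges it crosses (each edge strictly once or zero times, handled with the usual half-open convention). 
Parity of crossings → odd ⇒ inside.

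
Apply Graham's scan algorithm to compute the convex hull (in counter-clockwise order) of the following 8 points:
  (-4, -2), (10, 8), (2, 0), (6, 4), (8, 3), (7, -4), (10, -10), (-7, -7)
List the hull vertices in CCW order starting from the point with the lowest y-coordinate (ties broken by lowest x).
Hull (CCW) = [(10, -10), (10, 8), (-4, -2), (-7, -7)]

Graham scan procedure:
  1. Find the pivot p₀ = point with lowest y (tie → lowest x): (10, -10).
  2. Sort the remaining points by polar angle around p₀.
  3. Walk through sorted points, maintaining a stack; pop the top while the last three entries make a non-left turn (cross product ≤ 0).
  4. Final stack is the convex hull in CCW order: (10, -10), (10, 8), (-4, -2), (-7, -7).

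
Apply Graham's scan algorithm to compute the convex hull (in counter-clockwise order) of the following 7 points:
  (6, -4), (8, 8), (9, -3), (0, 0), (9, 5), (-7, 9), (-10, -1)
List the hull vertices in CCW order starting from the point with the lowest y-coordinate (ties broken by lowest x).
Hull (CCW) = [(6, -4), (9, -3), (9, 5), (8, 8), (-7, 9), (-10, -1)]

Graham scan procedure:
  1. Find the pivot p₀ = point with lowest y (tie → lowest x): (6, -4).
  2. Sort the remaining points by polar angle around p₀.
  3. Walk through sorted points, maintaining a stack; pop the top while the last three entries make a non-left turn (cross product ≤ 0).
  4. Final stack is the convex hull in CCW order: (6, -4), (9, -3), (9, 5), (8, 8), (-7, 9), (-10, -1).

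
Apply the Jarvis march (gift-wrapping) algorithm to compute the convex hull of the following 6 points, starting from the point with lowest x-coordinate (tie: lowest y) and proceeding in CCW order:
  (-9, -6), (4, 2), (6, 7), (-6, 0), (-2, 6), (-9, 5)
Hull (CCW) = [(-9, -6), (4, 2), (6, 7), (-2, 6), (-9, 5)]

Jarvis march: at each step, from the current hull vertex p, select the next vertex q as the point such that every other point lies strictly to the left of (or on) the directed line p → q. (Equivalently: for every other point r, the cross product (q − p) × (r − p) ≥ 0.)
Starting point (lowest x, tie lowest y): (-9, -6). Wrap until returning to start. Resulting hull: (-9, -6), (4, 2), (6, 7), (-2, 6), (-9, 5).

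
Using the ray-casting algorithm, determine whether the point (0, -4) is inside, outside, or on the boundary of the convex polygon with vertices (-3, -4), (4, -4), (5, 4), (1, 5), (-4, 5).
The point (0, -4) lies on the polygon boundary

Boundary check: the query satisfies the collinearity and bounding-box conditions for some polygon edge, so it lies exactly on the boundary.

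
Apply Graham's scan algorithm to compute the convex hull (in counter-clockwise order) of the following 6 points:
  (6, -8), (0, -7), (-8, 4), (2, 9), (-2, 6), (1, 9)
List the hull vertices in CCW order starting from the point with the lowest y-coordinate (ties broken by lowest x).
Hull (CCW) = [(6, -8), (2, 9), (1, 9), (-8, 4), (0, -7)]

Graham scan procedure:
  1. Find the pivot p₀ = point with lowest y (tie → lowest x): (6, -8).
  2. Sort the remaining points by polar angle around p₀.
  3. Walk through sorted points, maintaining a stack; pop the top while the last three entries make a non-left turn (cross product ≤ 0).
  4. Final stack is the convex hull in CCW order: (6, -8), (2, 9), (1, 9), (-8, 4), (0, -7).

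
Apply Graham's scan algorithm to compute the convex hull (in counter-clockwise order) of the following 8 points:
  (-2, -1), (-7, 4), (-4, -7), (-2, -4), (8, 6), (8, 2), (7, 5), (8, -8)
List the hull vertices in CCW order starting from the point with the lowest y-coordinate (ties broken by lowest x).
Hull (CCW) = [(8, -8), (8, 6), (-7, 4), (-4, -7)]

Graham scan procedure:
  1. Find the pivot p₀ = point with lowest y (tie → lowest x): (8, -8).
  2. Sort the remaining points by polar angle around p₀.
  3. Walk through sorted points, maintaining a stack; pop the top while the last three entries make a non-left turn (cross product ≤ 0).
  4. Final stack is the convex hull in CCW order: (8, -8), (8, 6), (-7, 4), (-4, -7).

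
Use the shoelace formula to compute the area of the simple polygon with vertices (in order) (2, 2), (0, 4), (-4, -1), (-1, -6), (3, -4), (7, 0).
Area = 111/2

Shoelace formula: Area = (1/2) |Σ_i (x_i · y_{i+1} − x_{i+1} · y_i)| (indices mod n). Compute each cross term:
  (2)(4) − (0)(2) = 8
  (0)(-1) − (-4)(4) = 16
  (-4)(-6) − (-1)(-1) = 23
  (-1)(-4) − (3)(-6) = 22
  (3)(0) − (7)(-4) = 28
  (7)(2) − (2)(0) = 14
Sum = 111, so (signed) Area = 111/2 = 111/2, |Area| = 111/2.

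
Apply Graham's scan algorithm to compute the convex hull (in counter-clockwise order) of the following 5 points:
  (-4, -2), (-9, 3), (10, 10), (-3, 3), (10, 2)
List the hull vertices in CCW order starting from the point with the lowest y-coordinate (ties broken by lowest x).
Hull (CCW) = [(-4, -2), (10, 2), (10, 10), (-9, 3)]

Graham scan procedure:
  1. Find the pivot p₀ = point with lowest y (tie → lowest x): (-4, -2).
  2. Sort the remaining points by polar angle around p₀.
  3. Walk through sorted points, maintaining a stack; pop the top while the last three entries make a non-left turn (cross product ≤ 0).
  4. Final stack is the convex hull in CCW order: (-4, -2), (10, 2), (10, 10), (-9, 3).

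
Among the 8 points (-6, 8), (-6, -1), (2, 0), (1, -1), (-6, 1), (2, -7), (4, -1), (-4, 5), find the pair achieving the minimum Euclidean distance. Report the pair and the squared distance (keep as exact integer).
Pair = ((2, 0), (1, -1)); squared distance = 2

Compute all C(8, 2) = 28 pairwise squared distances (x_i − x_j)² + (y_i − y_j)². The minimum is 2, attained by the pair ((2, 0), (1, -1)).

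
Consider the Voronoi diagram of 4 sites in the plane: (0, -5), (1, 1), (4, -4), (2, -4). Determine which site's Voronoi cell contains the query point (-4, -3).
Nearest site = (0, -5)

The Voronoi cell of site s contains exactly those query points closer to s than to any other site. Compute squared distances from q = (-4, -3) to each site:
  (0 − -4)² + (-5 − -3)² = 20
  (2 − -4)² + (-4 − -3)² = 37
  (1 − -4)² + (1 − -3)² = 41
  (4 − -4)² + (-4 − -3)² = 65
Minimum is attained by (0, -5), so q lies in its Voronoi cell.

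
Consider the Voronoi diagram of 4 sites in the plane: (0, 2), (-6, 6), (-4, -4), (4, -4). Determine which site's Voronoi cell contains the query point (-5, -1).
Nearest site = (-4, -4)

The Voronoi cell of site s contains exactly those query points closer to s than to any other site. Compute squared distances from q = (-5, -1) to each site:
  (-4 − -5)² + (-4 − -1)² = 10
  (0 − -5)² + (2 − -1)² = 34
  (-6 − -5)² + (6 − -1)² = 50
  (4 − -5)² + (-4 − -1)² = 90
Minimum is attained by (-4, -4), so q lies in its Voronoi cell.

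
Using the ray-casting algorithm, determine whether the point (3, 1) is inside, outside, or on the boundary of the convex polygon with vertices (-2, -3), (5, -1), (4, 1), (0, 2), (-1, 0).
The point (3, 1) lies strictly inside the polygon

Cast a horizontal ray to the right from the query point and count how many polygon edges it crosses (each edge strictly once or zero times, handled with the usual half-open convention). 
Parity of crossings → odd ⇒ inside.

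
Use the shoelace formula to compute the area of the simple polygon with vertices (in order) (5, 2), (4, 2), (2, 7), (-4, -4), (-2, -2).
Area = 26

Shoelace formula: Area = (1/2) |Σ_i (x_i · y_{i+1} − x_{i+1} · y_i)| (indices mod n). Compute each cross term:
  (5)(2) − (4)(2) = 2
  (4)(7) − (2)(2) = 24
  (2)(-4) − (-4)(7) = 20
  (-4)(-2) − (-2)(-4) = 0
  (-2)(2) − (5)(-2) = 6
Sum = 52, so (signed) Area = 52/2 = 26, |Area| = 26.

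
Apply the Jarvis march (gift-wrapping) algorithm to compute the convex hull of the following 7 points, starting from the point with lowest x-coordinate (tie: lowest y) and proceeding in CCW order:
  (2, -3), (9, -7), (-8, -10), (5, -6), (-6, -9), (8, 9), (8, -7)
Hull (CCW) = [(-8, -10), (9, -7), (8, 9)]

Jarvis march: at each step, from the current hull vertex p, select the next vertex q as the point such that every other point lies strictly to the left of (or on) the directed line p → q. (Equivalently: for every other point r, the cross product (q − p) × (r − p) ≥ 0.)
Starting point (lowest x, tie lowest y): (-8, -10). Wrap until returning to start. Resulting hull: (-8, -10), (9, -7), (8, 9).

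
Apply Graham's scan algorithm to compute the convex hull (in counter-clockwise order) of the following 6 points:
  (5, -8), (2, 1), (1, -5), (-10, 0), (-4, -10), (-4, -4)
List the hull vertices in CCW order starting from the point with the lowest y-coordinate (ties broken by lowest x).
Hull (CCW) = [(-4, -10), (5, -8), (2, 1), (-10, 0)]

Graham scan procedure:
  1. Find the pivot p₀ = point with lowest y (tie → lowest x): (-4, -10).
  2. Sort the remaining points by polar angle around p₀.
  3. Walk through sorted points, maintaining a stack; pop the top while the last three entries make a non-left turn (cross product ≤ 0).
  4. Final stack is the convex hull in CCW order: (-4, -10), (5, -8), (2, 1), (-10, 0).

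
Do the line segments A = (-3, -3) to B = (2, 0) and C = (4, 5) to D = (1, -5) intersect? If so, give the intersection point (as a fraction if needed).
No (intersection of containing lines falls outside at least one segment)

Parametrize and solve: t = 46/41, s = 19/41. At least one of these is outside [0, 1], so the segments do not intersect.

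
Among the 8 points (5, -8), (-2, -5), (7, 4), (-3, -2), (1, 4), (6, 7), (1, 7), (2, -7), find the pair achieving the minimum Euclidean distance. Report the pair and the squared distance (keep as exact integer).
Pair = ((1, 4), (1, 7)); squared distance = 9

Compute all C(8, 2) = 28 pairwise squared distances (x_i − x_j)² + (y_i − y_j)². The minimum is 9, attained by the pair ((1, 4), (1, 7)).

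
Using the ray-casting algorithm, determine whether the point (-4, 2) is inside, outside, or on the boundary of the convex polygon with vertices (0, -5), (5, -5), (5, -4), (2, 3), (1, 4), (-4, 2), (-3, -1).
The point (-4, 2) lies on the polygon boundary

Boundary check: the query satisfies the collinearity and bounding-box conditions for some polygon edge, so it lies exactly on the boundary.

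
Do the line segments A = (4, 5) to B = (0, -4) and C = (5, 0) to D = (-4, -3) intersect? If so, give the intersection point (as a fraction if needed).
Yes; intersection at (28/23, -29/23) (t = 16/23 on AB, s = 29/69 on CD)

Parametrize AB as A + t(B − A) = (4 + -4 t, 5 + -9 t) and CD as C + s(D − C) = (5 + -9 s, 0 + -3 s). Solve the linear system for (t, s). Determinant = 69 ≠ 0, so a unique intersection of the containing lines exists. Solution: t = 16/23, s = 29/69 — both in [0, 1], so the segments cross. Intersection point: (28/23, -29/23).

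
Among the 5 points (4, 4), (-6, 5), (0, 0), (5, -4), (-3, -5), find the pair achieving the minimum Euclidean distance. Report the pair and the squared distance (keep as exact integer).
Pair = ((4, 4), (0, 0)); squared distance = 32

Compute all C(5, 2) = 10 pairwise squared distances (x_i − x_j)² + (y_i − y_j)². The minimum is 32, attained by the pair ((4, 4), (0, 0)).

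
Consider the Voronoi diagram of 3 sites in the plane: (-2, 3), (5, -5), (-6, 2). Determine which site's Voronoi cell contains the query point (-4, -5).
Nearest site = (-6, 2)

The Voronoi cell of site s contains exactly those query points closer to s than to any other site. Compute squared distances from q = (-4, -5) to each site:
  (-6 − -4)² + (2 − -5)² = 53
  (-2 − -4)² + (3 − -5)² = 68
  (5 − -4)² + (-5 − -5)² = 81
Minimum is attained by (-6, 2), so q lies in its Voronoi cell.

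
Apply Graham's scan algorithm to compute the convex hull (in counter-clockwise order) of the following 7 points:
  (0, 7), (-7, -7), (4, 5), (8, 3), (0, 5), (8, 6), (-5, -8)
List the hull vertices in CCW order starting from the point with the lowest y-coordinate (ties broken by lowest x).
Hull (CCW) = [(-5, -8), (8, 3), (8, 6), (0, 7), (-7, -7)]

Graham scan procedure:
  1. Find the pivot p₀ = point with lowest y (tie → lowest x): (-5, -8).
  2. Sort the remaining points by polar angle around p₀.
  3. Walk through sorted points, maintaining a stack; pop the top while the last three entries make a non-left turn (cross product ≤ 0).
  4. Final stack is the convex hull in CCW order: (-5, -8), (8, 3), (8, 6), (0, 7), (-7, -7).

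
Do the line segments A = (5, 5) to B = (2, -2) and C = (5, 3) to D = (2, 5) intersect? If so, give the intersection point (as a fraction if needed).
Yes; intersection at (13/3, 31/9) (t = 2/9 on AB, s = 2/9 on CD)

Parametrize AB as A + t(B − A) = (5 + -3 t, 5 + -7 t) and CD as C + s(D − C) = (5 + -3 s, 3 + 2 s). Solve the linear system for (t, s). Determinant = 27 ≠ 0, so a unique intersection of the containing lines exists. Solution: t = 2/9, s = 2/9 — both in [0, 1], so the segments cross. Intersection point: (13/3, 31/9).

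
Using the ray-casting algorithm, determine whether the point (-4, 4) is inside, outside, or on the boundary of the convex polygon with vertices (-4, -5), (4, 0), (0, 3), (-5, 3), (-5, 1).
The point (-4, 4) lies strictly outside the polygon

Cast a horizontal ray to the right from the query point and count how many polygon edges it crosses (each edge strictly once or zero times, handled with the usual half-open convention). 
Parity of crossings → even ⇒ outside.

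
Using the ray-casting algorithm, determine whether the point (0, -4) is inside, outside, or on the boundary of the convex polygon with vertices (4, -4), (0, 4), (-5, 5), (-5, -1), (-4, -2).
The point (0, -4) lies strictly outside the polygon

Cast a horizontal ray to the right from the query point and count how many polygon edges it crosses (each edge strictly once or zero times, handled with the usual half-open convention). 
Parity of crossings → even ⇒ outside.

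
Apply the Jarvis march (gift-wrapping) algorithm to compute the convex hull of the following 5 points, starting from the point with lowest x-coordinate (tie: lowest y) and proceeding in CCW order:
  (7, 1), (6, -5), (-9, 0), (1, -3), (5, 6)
Hull (CCW) = [(-9, 0), (6, -5), (7, 1), (5, 6)]

Jarvis march: at each step, from the current hull vertex p, select the next vertex q as the point such that every other point lies strictly to the left of (or on) the directed line p → q. (Equivalently: for every other point r, the cross product (q − p) × (r − p) ≥ 0.)
Starting point (lowest x, tie lowest y): (-9, 0). Wrap until returning to start. Resulting hull: (-9, 0), (6, -5), (7, 1), (5, 6).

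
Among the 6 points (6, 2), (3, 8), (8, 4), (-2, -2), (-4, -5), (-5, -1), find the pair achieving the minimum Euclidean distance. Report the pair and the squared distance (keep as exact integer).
Pair = ((6, 2), (8, 4)); squared distance = 8

Compute all C(6, 2) = 15 pairwise squared distances (x_i − x_j)² + (y_i − y_j)². The minimum is 8, attained by the pair ((6, 2), (8, 4)).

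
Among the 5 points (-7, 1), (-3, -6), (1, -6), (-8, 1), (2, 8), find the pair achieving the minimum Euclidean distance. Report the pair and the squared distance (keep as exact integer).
Pair = ((-7, 1), (-8, 1)); squared distance = 1

Compute all C(5, 2) = 10 pairwise squared distances (x_i − x_j)² + (y_i − y_j)². The minimum is 1, attained by the pair ((-7, 1), (-8, 1)).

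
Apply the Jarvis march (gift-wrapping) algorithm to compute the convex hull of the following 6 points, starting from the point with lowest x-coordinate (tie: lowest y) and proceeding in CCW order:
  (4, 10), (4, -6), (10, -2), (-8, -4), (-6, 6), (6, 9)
Hull (CCW) = [(-8, -4), (4, -6), (10, -2), (6, 9), (4, 10), (-6, 6)]

Jarvis march: at each step, from the current hull vertex p, select the next vertex q as the point such that every other point lies strictly to the left of (or on) the directed line p → q. (Equivalently: for every other point r, the cross product (q − p) × (r − p) ≥ 0.)
Starting point (lowest x, tie lowest y): (-8, -4). Wrap until returning to start. Resulting hull: (-8, -4), (4, -6), (10, -2), (6, 9), (4, 10), (-6, 6).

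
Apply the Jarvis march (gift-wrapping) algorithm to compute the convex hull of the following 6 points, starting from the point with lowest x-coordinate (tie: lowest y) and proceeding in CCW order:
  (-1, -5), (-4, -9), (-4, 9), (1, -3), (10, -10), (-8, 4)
Hull (CCW) = [(-8, 4), (-4, -9), (10, -10), (-4, 9)]

Jarvis march: at each step, from the current hull vertex p, select the next vertex q as the point such that every other point lies strictly to the left of (or on) the directed line p → q. (Equivalently: for every other point r, the cross product (q − p) × (r − p) ≥ 0.)
Starting point (lowest x, tie lowest y): (-8, 4). Wrap until returning to start. Resulting hull: (-8, 4), (-4, -9), (10, -10), (-4, 9).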